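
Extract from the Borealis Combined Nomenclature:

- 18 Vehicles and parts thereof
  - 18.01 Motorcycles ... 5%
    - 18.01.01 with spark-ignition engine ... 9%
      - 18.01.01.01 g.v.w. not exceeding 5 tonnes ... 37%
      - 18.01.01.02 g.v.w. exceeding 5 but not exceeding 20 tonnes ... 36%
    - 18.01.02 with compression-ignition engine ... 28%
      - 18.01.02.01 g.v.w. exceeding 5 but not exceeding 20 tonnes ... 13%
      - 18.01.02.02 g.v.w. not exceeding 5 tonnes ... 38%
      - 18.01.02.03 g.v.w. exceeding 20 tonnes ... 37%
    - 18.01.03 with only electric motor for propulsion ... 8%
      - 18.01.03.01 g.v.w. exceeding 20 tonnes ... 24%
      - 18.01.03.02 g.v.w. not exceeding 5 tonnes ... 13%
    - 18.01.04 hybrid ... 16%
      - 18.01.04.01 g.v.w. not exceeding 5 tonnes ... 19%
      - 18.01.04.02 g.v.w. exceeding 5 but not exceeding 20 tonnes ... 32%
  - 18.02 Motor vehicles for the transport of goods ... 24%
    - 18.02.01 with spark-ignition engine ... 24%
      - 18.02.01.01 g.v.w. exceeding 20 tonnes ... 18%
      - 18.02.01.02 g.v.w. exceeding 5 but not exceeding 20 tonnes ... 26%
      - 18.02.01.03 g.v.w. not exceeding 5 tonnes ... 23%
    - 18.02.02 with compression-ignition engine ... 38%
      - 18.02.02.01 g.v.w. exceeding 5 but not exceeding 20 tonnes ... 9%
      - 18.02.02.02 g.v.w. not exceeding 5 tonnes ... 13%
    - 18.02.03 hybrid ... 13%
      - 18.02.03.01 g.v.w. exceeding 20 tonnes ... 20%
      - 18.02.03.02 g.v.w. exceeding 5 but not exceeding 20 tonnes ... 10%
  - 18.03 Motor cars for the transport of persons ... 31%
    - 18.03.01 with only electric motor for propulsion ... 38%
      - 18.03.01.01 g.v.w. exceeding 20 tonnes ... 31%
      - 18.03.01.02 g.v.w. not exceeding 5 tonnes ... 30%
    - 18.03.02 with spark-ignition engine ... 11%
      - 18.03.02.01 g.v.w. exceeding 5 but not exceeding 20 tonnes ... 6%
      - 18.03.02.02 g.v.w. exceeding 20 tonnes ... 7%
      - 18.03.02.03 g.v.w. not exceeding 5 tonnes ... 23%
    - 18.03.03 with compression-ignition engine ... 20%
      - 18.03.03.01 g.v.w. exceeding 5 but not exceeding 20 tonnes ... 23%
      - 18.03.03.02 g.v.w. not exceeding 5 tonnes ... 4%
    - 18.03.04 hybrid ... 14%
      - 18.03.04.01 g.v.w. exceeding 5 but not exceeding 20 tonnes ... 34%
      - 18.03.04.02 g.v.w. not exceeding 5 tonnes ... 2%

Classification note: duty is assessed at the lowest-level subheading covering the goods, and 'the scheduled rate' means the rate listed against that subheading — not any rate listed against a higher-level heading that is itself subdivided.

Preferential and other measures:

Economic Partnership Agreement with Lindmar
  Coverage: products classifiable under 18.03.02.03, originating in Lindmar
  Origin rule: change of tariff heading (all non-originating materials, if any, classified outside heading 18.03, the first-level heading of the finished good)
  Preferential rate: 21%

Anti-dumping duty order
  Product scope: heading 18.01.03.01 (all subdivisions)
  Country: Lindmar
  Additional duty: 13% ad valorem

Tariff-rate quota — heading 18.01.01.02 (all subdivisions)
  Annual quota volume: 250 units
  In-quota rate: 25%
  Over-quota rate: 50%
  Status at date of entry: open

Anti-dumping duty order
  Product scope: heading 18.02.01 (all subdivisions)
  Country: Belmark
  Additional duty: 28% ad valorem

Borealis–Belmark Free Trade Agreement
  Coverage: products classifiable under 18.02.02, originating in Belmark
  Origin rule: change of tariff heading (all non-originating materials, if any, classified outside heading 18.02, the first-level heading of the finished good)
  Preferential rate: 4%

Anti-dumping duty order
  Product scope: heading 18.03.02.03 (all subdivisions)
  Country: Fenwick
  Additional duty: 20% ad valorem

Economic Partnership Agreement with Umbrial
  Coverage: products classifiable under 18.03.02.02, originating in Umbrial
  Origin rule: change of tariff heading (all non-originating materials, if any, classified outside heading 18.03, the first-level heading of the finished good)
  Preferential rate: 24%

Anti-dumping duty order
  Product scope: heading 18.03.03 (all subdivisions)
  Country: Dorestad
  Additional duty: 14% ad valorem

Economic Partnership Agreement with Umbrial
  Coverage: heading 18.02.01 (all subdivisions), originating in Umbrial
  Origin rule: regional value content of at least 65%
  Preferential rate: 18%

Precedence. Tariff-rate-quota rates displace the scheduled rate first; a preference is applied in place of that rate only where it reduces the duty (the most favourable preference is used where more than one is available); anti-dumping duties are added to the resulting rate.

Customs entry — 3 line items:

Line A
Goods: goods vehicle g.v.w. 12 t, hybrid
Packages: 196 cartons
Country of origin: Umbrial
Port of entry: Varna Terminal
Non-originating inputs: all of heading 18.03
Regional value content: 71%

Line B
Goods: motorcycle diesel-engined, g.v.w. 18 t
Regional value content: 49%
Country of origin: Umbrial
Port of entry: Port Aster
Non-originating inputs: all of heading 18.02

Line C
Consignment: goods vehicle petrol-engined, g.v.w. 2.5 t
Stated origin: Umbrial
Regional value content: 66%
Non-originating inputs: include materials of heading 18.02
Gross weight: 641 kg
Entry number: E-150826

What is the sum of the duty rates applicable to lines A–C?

41%

Line A: goods vehicle → 18.02; hybrid → 18.02.03; g.v.w. 12 t → 18.02.03.02. Scheduled 10%. Umbrial agreement on 18.03.02.02: 18.02.03.02 not covered; Umbrial agreement on 18.02.01: 18.02.03.02 not covered. → 10%.
Line B: motorcycle → 18.01; diesel-engined → 18.01.02; g.v.w. 18 t → 18.01.02.01. Scheduled 13%. Umbrial agreement on 18.03.02.02: 18.01.02.01 not covered; Umbrial agreement on 18.02.01: 18.01.02.01 not covered. → 13%.
Line C: goods vehicle → 18.02; petrol-engined → 18.02.01; g.v.w. 2.5 t → 18.02.01.03. Scheduled 23%. Umbrial agreement on 18.03.02.02: 18.02.01.03 not covered; Umbrial agreement on 18.02.01: RVC ≥ 65% → 18% available; preferential 18%. → 18%.
Sum: 10% + 13% + 18% = 41%.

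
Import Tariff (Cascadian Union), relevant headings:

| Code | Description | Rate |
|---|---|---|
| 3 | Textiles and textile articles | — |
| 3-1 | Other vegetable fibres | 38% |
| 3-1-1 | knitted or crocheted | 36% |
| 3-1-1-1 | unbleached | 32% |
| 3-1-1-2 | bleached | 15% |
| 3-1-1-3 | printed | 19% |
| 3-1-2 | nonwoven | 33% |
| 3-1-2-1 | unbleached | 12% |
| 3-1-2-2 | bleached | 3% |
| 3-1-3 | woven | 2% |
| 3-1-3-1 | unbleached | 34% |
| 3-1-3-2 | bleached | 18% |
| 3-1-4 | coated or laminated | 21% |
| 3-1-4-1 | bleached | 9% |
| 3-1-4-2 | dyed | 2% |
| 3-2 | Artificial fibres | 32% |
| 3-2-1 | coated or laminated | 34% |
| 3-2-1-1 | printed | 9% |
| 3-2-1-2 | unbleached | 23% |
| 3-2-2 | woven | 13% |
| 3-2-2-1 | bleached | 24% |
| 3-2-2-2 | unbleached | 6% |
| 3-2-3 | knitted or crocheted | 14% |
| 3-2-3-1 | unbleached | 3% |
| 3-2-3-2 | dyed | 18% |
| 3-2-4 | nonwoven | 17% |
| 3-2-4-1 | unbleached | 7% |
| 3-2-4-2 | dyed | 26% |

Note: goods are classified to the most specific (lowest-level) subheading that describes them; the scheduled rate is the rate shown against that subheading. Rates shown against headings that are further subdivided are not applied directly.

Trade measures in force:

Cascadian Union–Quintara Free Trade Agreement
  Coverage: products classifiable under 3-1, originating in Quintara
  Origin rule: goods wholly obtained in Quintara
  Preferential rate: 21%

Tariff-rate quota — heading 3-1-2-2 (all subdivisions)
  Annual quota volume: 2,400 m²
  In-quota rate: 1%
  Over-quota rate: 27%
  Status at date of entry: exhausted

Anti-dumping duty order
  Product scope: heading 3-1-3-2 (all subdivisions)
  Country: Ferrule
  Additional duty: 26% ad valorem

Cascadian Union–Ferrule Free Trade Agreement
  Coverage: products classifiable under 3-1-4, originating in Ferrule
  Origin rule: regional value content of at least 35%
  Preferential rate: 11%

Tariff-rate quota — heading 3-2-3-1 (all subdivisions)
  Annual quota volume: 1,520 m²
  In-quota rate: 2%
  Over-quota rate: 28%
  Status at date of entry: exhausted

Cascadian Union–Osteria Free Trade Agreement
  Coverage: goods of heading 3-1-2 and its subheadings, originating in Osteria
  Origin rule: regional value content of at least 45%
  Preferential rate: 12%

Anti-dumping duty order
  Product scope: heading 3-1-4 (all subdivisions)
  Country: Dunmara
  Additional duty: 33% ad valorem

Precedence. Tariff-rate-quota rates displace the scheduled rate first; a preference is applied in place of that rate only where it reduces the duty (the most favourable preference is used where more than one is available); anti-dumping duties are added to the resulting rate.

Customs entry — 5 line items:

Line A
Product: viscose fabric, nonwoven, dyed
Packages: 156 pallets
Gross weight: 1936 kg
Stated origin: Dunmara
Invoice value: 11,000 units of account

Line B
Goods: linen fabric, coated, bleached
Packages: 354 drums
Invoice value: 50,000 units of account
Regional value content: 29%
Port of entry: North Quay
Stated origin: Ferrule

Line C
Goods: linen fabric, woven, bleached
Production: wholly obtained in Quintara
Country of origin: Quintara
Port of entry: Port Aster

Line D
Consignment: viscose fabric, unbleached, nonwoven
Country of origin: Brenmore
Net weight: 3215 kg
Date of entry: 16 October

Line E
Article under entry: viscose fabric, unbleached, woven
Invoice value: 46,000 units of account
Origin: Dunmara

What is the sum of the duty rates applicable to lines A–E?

Line A: viscose → 3-2; nonwoven → 3-2-4; dyed → 3-2-4-2. Scheduled 26%. No special measure applies. → 26%.
Line B: linen → 3-1; coated → 3-1-4; bleached → 3-1-4-1. Scheduled 9%. Ferrule agreement on 3-1-4: RVC < 35%. → 9%.
Line C: linen → 3-1; woven → 3-1-3; bleached → 3-1-3-2. Scheduled 18%. Quintara agreement on 3-1: wholly obtained → 21% available; preference 21% not lower than 18% → no reduction. → 18%.
Line D: viscose → 3-2; nonwoven → 3-2-4; unbleached → 3-2-4-1. Scheduled 7%. No special measure applies. → 7%.
Line E: viscose → 3-2; woven → 3-2-2; unbleached → 3-2-2-2. Scheduled 6%. No special measure applies. → 6%.
Sum: 26% + 9% + 18% + 7% + 6% = 66%.

66%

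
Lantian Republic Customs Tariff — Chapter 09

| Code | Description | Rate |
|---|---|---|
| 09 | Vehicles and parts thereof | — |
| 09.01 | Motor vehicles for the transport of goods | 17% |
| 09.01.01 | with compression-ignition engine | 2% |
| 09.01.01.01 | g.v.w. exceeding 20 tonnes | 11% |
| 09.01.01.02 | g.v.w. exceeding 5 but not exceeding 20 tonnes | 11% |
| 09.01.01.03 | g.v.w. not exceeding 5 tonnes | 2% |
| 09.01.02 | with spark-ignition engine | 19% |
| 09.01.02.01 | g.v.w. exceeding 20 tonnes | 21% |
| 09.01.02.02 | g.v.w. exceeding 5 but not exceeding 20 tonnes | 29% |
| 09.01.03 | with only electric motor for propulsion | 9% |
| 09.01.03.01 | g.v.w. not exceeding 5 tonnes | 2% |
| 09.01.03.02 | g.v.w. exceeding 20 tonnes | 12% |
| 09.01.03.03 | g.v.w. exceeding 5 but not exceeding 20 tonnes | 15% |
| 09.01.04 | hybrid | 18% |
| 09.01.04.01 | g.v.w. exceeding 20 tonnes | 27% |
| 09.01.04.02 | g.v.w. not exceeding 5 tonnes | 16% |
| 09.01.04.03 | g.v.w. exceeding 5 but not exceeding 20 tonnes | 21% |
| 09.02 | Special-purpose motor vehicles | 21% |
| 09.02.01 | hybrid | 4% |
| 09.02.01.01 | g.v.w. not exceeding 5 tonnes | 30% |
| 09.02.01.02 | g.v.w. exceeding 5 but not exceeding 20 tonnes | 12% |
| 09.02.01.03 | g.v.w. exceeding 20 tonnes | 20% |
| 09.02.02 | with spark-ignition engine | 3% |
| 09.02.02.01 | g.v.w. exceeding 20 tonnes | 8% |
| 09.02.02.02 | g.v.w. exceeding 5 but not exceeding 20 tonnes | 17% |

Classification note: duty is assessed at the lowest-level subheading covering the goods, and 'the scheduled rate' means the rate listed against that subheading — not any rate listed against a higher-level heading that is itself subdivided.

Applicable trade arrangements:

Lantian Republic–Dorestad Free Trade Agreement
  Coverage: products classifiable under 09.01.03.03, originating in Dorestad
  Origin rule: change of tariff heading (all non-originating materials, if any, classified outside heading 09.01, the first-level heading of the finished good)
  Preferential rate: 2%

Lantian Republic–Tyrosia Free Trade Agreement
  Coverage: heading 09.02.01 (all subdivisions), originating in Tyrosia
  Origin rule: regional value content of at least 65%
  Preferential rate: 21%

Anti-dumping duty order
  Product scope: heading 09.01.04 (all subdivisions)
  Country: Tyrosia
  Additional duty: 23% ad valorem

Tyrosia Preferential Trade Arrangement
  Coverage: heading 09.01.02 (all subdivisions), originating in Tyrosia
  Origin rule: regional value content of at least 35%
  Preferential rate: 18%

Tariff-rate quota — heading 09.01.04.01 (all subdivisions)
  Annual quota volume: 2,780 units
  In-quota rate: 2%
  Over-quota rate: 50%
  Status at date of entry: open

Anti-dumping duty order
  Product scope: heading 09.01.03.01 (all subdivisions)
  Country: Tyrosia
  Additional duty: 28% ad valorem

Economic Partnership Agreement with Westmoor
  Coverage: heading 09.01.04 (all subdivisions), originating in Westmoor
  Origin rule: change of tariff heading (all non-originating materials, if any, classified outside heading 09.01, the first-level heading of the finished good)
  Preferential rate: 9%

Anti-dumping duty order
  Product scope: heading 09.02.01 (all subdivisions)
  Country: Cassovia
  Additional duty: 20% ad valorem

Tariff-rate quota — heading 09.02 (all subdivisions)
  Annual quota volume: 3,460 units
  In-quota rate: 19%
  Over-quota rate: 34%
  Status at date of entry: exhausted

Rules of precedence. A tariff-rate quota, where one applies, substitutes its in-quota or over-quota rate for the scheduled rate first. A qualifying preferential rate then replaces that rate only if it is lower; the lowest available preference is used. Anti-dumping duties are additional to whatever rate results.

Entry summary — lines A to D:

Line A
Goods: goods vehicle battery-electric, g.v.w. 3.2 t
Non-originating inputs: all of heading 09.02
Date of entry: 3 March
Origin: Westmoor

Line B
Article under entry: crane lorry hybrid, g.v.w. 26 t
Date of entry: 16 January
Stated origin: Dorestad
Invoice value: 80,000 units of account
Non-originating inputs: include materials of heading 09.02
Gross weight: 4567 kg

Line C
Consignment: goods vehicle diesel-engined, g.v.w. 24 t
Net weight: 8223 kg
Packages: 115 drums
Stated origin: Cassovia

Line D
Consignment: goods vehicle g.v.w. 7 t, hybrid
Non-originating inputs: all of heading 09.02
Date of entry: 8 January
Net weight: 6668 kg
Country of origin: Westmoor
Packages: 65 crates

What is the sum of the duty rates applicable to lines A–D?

Line A: goods vehicle → 09.01; battery-electric → 09.01.03; g.v.w. 3.2 t → 09.01.03.01. Scheduled 2%. Westmoor agreement on 09.01.04: 09.01.03.01 not covered. → 2%.
Line B: crane lorry → 09.02; hybrid → 09.02.01; g.v.w. 26 t → 09.02.01.03. Scheduled 20%. quota on 09.02 exhausted → over-quota 34%; Dorestad agreement on 09.01.03.03: 09.02.01.03 not covered. → 34%.
Line C: goods vehicle → 09.01; diesel-engined → 09.01.01; g.v.w. 24 t → 09.01.01.01. Scheduled 11%. No special measure applies. → 11%.
Line D: goods vehicle → 09.01; hybrid → 09.01.04; g.v.w. 7 t → 09.01.04.03. Scheduled 21%. Westmoor agreement on 09.01.04: CTH met → 9% available; preferential 9%. → 9%.
Sum: 2% + 34% + 11% + 9% = 56%.

56%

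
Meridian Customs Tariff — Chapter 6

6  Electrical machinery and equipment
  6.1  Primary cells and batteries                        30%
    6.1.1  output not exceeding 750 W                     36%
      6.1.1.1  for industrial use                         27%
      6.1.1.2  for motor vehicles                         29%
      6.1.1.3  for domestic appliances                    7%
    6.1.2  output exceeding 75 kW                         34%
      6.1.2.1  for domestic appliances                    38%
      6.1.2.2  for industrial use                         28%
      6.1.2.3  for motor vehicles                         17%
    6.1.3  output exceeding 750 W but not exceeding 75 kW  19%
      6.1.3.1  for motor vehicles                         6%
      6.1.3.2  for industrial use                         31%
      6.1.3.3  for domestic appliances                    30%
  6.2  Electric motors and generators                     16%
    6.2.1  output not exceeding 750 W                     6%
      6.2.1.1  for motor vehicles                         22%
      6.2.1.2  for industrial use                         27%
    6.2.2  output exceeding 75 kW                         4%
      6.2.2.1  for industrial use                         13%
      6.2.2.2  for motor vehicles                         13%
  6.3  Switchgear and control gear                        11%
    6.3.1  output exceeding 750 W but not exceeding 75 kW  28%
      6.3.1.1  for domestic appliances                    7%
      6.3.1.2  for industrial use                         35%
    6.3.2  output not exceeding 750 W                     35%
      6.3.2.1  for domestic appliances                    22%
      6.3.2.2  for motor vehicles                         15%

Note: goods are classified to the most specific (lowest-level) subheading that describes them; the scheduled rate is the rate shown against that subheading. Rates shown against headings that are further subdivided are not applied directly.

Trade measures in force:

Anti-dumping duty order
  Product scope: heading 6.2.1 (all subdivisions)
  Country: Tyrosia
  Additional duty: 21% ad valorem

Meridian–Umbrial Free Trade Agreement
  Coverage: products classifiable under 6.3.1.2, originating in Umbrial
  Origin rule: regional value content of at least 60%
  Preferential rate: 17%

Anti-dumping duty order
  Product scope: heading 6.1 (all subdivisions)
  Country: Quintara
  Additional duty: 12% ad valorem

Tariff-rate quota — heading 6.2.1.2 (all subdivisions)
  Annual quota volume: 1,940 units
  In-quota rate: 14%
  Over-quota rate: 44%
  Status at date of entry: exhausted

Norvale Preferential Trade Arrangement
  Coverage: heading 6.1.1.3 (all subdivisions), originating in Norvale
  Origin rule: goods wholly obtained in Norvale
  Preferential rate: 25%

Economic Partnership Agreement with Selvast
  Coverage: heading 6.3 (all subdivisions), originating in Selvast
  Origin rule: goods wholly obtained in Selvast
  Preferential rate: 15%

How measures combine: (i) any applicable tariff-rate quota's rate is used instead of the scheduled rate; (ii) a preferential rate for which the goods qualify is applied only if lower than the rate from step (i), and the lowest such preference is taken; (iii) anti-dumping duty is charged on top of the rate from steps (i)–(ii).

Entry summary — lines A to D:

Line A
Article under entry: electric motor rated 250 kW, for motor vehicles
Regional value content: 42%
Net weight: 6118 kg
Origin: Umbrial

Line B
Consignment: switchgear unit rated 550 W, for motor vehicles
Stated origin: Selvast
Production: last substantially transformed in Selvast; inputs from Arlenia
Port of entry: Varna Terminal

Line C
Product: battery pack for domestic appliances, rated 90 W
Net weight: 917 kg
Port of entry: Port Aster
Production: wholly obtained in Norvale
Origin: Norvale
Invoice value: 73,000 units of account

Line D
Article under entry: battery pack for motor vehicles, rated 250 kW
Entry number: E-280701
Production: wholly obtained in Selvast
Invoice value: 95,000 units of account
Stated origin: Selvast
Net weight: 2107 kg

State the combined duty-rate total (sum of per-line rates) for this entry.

Line A: electric motor → 6.2; rated 250 kW → 6.2.2; for motor vehicles → 6.2.2.2. Scheduled 13%. Umbrial agreement on 6.3.1.2: 6.2.2.2 not covered. → 13%.
Line B: switchgear unit → 6.3; rated 550 W → 6.3.2; for motor vehicles → 6.3.2.2. Scheduled 15%. Selvast agreement on 6.3: not wholly obtained. → 15%.
Line C: battery pack → 6.1; rated 90 W → 6.1.1; for domestic appliances → 6.1.1.3. Scheduled 7%. Norvale agreement on 6.1.1.3: wholly obtained → 25% available; preference 25% not lower than 7% → no reduction. → 7%.
Line D: battery pack → 6.1; rated 250 kW → 6.1.2; for motor vehicles → 6.1.2.3. Scheduled 17%. Selvast agreement on 6.3: 6.1.2.3 not covered. → 17%.
Sum: 13% + 15% + 7% + 17% = 52%.

52%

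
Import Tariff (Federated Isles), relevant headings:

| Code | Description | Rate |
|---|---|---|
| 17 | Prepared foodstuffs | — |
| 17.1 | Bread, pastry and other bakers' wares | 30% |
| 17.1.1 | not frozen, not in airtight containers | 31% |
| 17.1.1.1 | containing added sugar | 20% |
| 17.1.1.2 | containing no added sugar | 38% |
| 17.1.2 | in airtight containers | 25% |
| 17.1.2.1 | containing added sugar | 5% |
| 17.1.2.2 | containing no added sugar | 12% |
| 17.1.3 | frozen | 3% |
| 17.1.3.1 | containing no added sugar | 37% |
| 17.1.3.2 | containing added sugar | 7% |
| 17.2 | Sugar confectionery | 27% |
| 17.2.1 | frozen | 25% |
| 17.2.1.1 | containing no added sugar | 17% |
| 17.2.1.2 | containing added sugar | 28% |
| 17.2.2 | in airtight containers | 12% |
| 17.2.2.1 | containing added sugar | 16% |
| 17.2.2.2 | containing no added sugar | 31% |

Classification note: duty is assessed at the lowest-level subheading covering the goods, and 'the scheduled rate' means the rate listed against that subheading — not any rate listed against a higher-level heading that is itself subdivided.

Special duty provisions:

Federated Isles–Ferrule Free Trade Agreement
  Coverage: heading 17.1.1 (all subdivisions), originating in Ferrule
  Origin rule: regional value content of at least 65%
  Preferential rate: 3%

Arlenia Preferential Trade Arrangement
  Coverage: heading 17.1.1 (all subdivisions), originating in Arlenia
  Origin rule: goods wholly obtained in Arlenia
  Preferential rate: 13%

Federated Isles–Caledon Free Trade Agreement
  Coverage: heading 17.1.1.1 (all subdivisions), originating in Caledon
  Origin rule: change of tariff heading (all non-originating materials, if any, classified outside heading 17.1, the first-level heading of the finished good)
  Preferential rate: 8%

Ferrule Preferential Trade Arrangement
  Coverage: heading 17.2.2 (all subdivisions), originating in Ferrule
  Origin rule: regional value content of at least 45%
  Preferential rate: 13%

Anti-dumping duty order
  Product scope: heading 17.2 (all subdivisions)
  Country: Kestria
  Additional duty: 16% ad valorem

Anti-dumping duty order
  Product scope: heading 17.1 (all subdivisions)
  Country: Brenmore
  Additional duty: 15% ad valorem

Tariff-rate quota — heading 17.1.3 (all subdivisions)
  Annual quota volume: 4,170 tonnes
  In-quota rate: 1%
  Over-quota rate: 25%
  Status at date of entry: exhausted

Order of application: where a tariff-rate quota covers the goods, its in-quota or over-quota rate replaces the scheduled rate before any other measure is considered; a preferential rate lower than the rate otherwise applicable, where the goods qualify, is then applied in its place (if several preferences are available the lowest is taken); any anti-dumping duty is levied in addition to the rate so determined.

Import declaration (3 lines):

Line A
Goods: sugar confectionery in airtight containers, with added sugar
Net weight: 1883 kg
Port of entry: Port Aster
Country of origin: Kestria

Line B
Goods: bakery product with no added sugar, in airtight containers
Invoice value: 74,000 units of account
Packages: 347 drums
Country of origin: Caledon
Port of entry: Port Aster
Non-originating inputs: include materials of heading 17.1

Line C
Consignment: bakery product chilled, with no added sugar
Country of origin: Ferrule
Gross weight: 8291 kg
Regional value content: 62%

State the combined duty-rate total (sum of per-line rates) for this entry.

Line A: sugar confectionery → 17.2; in airtight containers → 17.2.2; with added sugar → 17.2.2.1. Scheduled 16%. anti-dumping (Kestria, 17.2): +16%; total 16% + 16% = 32%. → 32%.
Line B: bakery product → 17.1; in airtight containers → 17.1.2; with no added sugar → 17.1.2.2. Scheduled 12%. Caledon agreement on 17.1.1.1: 17.1.2.2 not covered. → 12%.
Line C: bakery product → 17.1; chilled → 17.1.1; with no added sugar → 17.1.1.2. Scheduled 38%. Ferrule agreement on 17.1.1: RVC < 65%; Ferrule agreement on 17.2.2: 17.1.1.2 not covered. → 38%.
Sum: 32% + 12% + 38% = 82%.

82%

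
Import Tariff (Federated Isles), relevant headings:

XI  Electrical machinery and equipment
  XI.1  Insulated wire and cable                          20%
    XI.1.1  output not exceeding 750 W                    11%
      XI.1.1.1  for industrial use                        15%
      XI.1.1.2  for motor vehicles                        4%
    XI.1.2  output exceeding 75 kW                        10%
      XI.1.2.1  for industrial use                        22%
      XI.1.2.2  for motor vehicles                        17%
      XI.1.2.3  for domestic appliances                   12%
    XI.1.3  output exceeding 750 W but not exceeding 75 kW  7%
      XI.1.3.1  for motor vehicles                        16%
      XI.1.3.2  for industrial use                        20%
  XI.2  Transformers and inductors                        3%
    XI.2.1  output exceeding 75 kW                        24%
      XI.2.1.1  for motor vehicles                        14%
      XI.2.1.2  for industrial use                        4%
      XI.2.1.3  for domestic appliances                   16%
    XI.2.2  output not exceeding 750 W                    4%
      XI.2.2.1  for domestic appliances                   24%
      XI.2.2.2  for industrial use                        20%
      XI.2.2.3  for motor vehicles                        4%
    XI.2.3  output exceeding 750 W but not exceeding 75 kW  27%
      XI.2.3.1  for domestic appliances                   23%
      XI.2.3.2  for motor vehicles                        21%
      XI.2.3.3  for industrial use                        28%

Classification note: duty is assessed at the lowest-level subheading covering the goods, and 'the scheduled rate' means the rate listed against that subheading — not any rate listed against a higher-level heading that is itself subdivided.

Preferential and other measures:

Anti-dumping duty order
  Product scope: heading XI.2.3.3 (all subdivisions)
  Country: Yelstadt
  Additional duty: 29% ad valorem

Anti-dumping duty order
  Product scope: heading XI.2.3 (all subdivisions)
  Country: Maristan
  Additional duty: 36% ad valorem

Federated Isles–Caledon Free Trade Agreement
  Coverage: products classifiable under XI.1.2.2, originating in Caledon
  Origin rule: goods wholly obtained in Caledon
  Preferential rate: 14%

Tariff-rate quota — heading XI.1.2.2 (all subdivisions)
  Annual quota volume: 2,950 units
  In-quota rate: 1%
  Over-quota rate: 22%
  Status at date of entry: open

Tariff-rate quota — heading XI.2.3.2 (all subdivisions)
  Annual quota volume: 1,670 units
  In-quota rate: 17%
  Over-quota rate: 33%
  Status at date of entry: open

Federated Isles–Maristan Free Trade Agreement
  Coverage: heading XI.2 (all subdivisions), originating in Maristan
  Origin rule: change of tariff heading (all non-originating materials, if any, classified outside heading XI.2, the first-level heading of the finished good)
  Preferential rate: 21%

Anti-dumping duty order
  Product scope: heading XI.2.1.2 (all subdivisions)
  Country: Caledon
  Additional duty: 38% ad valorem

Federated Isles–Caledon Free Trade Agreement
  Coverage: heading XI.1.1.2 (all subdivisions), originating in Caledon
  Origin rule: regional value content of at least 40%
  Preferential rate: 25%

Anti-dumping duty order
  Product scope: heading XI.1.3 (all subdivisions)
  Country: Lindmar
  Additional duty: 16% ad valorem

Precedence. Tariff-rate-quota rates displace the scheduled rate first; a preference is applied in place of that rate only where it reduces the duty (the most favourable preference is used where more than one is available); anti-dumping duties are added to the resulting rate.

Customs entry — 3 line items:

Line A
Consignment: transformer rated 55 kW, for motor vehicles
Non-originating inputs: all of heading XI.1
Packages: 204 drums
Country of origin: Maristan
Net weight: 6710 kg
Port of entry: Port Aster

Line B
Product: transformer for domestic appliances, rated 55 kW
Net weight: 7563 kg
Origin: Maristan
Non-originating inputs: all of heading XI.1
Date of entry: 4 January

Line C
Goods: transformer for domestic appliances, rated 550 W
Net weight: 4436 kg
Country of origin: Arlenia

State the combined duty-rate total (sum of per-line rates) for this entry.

Line A: transformer → XI.2; rated 55 kW → XI.2.3; for motor vehicles → XI.2.3.2. Scheduled 21%. quota on XI.2.3.2 open → in-quota 17%; Maristan agreement on XI.2: CTH met → 21% available; preference 21% not lower than 17% → no reduction; anti-dumping (Maristan, XI.2.3): +36%; total 17% + 36% = 53%. → 53%.
Line B: transformer → XI.2; rated 55 kW → XI.2.3; for domestic appliances → XI.2.3.1. Scheduled 23%. Maristan agreement on XI.2: CTH met → 21% available; preferential 21%; anti-dumping (Maristan, XI.2.3): +36%; total 21% + 36% = 57%. → 57%.
Line C: transformer → XI.2; rated 550 W → XI.2.2; for domestic appliances → XI.2.2.1. Scheduled 24%. No special measure applies. → 24%.
Sum: 53% + 57% + 24% = 134%.

134%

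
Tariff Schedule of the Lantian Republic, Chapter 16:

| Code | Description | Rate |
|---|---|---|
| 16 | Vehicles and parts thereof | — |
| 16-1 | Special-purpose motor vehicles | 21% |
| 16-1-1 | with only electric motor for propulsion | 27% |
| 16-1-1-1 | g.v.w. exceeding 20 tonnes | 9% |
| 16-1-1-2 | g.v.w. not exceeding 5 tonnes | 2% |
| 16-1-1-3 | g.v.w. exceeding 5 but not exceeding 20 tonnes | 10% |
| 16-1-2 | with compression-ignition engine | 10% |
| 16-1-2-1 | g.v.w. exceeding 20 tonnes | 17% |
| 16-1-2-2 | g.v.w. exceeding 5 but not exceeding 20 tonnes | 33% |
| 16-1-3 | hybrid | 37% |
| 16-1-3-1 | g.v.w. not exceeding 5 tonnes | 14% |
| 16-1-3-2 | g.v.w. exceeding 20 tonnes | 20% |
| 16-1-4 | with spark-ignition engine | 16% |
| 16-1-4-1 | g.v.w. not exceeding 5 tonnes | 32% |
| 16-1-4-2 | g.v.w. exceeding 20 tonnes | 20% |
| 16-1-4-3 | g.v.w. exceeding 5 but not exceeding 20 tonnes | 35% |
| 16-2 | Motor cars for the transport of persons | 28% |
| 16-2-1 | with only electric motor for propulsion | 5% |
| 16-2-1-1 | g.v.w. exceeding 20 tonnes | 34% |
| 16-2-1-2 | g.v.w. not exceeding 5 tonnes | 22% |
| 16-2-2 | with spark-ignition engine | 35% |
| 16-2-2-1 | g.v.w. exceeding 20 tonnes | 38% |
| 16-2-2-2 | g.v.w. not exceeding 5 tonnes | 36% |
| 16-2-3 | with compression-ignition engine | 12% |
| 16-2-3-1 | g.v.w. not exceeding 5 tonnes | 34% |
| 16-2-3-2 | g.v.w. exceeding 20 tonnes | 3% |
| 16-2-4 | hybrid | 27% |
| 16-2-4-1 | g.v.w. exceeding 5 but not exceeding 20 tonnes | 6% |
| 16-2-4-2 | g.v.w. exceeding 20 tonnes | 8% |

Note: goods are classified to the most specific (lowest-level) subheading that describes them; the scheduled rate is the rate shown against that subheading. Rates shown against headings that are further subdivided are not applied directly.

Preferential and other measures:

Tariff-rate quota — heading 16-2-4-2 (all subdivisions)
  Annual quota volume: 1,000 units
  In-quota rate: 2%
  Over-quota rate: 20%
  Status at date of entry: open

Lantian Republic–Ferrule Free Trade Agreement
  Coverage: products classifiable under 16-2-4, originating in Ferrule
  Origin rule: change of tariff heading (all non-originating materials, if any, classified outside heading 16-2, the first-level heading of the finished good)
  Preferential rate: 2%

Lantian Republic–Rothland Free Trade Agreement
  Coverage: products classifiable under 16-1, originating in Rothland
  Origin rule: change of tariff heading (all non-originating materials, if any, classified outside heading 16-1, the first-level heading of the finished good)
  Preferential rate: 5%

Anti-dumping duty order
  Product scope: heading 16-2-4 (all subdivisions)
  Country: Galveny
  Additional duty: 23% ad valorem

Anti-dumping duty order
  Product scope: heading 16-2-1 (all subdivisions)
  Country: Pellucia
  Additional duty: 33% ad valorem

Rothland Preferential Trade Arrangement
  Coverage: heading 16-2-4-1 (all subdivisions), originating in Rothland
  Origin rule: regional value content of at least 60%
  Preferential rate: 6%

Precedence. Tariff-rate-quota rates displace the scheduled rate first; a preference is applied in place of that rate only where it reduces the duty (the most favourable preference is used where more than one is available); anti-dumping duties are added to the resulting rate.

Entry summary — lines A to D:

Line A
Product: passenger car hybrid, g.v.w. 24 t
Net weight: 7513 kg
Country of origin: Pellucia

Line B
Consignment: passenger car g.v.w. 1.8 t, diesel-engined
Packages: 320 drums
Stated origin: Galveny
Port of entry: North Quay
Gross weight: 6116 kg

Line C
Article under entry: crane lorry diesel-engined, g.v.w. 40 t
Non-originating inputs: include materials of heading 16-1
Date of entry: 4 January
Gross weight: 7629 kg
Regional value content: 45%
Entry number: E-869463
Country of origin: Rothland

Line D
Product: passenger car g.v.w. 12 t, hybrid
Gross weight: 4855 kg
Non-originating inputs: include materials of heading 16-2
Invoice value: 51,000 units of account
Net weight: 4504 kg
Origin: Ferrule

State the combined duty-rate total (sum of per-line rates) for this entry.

59%

Line A: passenger car → 16-2; hybrid → 16-2-4; g.v.w. 24 t → 16-2-4-2. Scheduled 8%. quota on 16-2-4-2 open → in-quota 2%. → 2%.
Line B: passenger car → 16-2; diesel-engined → 16-2-3; g.v.w. 1.8 t → 16-2-3-1. Scheduled 34%. No special measure applies. → 34%.
Line C: crane lorry → 16-1; diesel-engined → 16-1-2; g.v.w. 40 t → 16-1-2-1. Scheduled 17%. Rothland agreement on 16-1: CTH not met; Rothland agreement on 16-2-4-1: 16-1-2-1 not covered. → 17%.
Line D: passenger car → 16-2; hybrid → 16-2-4; g.v.w. 12 t → 16-2-4-1. Scheduled 6%. Ferrule agreement on 16-2-4: CTH not met. → 6%.
Sum: 2% + 34% + 17% + 6% = 59%.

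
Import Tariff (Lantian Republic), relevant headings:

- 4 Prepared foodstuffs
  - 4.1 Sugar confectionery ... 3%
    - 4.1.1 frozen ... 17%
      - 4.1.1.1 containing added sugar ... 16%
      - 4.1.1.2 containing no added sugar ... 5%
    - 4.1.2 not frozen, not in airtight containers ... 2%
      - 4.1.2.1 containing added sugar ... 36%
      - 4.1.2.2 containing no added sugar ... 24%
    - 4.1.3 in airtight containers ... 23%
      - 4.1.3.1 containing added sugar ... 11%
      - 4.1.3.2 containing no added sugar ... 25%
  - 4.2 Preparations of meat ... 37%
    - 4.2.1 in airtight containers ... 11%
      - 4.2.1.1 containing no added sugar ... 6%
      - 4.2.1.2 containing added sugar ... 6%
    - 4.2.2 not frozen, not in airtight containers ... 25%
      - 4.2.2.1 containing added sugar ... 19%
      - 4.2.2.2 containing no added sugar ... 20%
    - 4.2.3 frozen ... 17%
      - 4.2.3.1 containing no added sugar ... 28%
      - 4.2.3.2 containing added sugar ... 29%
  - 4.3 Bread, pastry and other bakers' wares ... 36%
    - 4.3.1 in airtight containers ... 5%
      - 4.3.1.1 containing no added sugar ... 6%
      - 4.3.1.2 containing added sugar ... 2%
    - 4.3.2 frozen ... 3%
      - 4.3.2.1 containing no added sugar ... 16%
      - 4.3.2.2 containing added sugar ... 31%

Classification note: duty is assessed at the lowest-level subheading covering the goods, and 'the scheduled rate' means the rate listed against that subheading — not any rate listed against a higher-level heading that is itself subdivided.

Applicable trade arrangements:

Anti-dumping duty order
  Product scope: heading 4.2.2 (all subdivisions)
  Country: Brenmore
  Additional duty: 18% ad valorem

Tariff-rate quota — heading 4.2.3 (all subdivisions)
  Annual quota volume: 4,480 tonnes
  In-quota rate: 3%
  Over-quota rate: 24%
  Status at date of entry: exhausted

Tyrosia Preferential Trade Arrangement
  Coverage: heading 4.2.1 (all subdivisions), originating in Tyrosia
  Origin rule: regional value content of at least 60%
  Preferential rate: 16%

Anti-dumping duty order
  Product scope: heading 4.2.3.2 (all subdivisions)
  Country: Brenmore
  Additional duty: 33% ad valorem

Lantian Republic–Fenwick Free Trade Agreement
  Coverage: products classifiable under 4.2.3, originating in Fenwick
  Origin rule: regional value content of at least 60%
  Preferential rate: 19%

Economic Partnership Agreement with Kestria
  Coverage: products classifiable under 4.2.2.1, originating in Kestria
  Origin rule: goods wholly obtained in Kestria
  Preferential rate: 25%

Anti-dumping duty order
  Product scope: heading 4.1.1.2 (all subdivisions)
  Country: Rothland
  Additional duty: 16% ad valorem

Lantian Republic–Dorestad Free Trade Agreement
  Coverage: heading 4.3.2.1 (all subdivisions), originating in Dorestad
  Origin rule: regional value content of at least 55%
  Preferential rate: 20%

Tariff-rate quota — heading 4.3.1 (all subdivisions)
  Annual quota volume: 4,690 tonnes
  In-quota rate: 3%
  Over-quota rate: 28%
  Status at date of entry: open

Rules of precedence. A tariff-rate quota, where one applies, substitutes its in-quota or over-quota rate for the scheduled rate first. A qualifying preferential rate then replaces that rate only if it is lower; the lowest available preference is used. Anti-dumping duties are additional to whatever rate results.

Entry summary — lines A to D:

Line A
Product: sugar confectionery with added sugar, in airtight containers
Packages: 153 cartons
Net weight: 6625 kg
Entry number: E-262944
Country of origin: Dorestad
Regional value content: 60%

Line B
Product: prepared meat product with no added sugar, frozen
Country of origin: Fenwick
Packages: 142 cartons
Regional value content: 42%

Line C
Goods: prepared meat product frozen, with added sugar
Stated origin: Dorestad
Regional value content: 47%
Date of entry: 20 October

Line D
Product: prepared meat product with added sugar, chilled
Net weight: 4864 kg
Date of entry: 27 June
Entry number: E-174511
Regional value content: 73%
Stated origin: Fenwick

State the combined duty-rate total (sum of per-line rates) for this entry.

Line A: sugar confectionery → 4.1; in airtight containers → 4.1.3; with added sugar → 4.1.3.1. Scheduled 11%. Dorestad agreement on 4.3.2.1: 4.1.3.1 not covered. → 11%.
Line B: prepared meat product → 4.2; frozen → 4.2.3; with no added sugar → 4.2.3.1. Scheduled 28%. quota on 4.2.3 exhausted → over-quota 24%; Fenwick agreement on 4.2.3: RVC < 60%. → 24%.
Line C: prepared meat product → 4.2; frozen → 4.2.3; with added sugar → 4.2.3.2. Scheduled 29%. quota on 4.2.3 exhausted → over-quota 24%; Dorestad agreement on 4.3.2.1: 4.2.3.2 not covered. → 24%.
Line D: prepared meat product → 4.2; chilled → 4.2.2; with added sugar → 4.2.2.1. Scheduled 19%. Fenwick agreement on 4.2.3: 4.2.2.1 not covered. → 19%.
Sum: 11% + 24% + 24% + 19% = 78%.

78%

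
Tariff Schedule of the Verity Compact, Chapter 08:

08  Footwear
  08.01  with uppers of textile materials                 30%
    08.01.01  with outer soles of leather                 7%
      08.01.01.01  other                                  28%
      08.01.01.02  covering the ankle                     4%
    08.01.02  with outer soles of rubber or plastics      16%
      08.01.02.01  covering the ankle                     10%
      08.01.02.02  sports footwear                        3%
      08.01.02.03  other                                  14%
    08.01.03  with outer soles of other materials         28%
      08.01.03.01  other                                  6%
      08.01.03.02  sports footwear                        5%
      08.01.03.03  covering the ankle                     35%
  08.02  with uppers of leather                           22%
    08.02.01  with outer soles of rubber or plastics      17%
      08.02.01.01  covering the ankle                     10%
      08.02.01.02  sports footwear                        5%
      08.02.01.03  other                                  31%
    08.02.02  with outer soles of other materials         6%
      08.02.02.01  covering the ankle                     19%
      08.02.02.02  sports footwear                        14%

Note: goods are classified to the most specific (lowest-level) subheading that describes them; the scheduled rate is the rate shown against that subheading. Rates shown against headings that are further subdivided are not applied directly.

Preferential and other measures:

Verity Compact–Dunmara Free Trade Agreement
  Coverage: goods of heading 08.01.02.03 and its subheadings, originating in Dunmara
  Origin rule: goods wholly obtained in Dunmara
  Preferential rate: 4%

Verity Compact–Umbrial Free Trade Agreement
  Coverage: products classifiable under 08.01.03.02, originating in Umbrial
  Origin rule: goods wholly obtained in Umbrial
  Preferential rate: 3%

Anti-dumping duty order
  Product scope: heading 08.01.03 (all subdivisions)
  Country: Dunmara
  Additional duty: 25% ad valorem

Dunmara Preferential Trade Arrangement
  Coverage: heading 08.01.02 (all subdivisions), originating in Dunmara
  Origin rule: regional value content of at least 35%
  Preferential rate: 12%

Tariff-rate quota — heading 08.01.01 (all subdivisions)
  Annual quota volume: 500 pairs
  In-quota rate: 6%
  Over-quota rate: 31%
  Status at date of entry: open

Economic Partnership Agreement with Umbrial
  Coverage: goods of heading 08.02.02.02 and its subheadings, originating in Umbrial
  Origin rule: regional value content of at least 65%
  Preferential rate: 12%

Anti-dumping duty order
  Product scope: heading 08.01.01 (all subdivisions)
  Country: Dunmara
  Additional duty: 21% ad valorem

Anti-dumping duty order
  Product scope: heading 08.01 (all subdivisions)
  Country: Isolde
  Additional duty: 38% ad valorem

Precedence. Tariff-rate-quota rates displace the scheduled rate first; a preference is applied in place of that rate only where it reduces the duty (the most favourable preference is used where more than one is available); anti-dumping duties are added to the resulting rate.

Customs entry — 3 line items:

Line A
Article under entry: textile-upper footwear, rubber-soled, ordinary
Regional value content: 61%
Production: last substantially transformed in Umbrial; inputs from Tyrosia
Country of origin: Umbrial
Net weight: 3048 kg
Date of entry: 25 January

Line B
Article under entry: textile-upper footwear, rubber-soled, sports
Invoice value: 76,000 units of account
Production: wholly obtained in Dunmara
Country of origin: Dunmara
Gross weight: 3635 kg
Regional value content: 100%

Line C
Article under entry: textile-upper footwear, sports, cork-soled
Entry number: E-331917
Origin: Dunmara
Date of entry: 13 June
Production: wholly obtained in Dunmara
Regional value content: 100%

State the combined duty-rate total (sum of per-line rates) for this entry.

47%

Line A: textile-upper → 08.01; rubber-soled → 08.01.02; ordinary → 08.01.02.03. Scheduled 14%. Umbrial agreement on 08.01.03.02: 08.01.02.03 not covered; Umbrial agreement on 08.02.02.02: 08.01.02.03 not covered. → 14%.
Line B: textile-upper → 08.01; rubber-soled → 08.01.02; sports → 08.01.02.02. Scheduled 3%. Dunmara agreement on 08.01.02.03: 08.01.02.02 not covered; Dunmara agreement on 08.01.02: RVC ≥ 35% → 12% available; preference 12% not lower than 3% → no reduction. → 3%.
Line C: textile-upper → 08.01; cork-soled → 08.01.03; sports → 08.01.03.02. Scheduled 5%. Dunmara agreement on 08.01.02.03: 08.01.03.02 not covered; Dunmara agreement on 08.01.02: 08.01.03.02 not covered; anti-dumping (Dunmara, 08.01.03): +25%; total 5% + 25% = 30%. → 30%.
Sum: 14% + 3% + 30% = 47%.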